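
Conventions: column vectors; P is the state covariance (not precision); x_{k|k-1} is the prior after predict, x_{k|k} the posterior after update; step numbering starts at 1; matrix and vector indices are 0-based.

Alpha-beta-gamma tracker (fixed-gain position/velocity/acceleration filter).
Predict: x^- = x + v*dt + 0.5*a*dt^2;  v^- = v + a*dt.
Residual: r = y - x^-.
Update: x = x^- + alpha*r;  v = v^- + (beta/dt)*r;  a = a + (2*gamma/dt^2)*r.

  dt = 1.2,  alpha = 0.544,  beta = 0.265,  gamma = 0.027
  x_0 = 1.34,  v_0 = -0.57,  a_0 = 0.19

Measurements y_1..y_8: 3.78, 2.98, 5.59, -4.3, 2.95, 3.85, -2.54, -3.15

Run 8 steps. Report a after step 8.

a_post = -0.1821

step 1: x_pred=0.7928  r=2.9872  x^+=2.4178  v^+=0.3177  a^+=0.3020
step 2: x_pred=3.0165  r=-0.0365  x^+=2.9966  v^+=0.6720  a^+=0.3007
step 3: x_pred=4.0196  r=1.5704  x^+=4.8739  v^+=1.3796  a^+=0.3595
step 4: x_pred=6.7883  r=-11.0883  x^+=0.7563  v^+=-0.6376  a^+=-0.0563
step 5: x_pred=-0.0494  r=2.9994  x^+=1.5823  v^+=-0.0428  a^+=0.0562
step 6: x_pred=1.5715  r=2.2785  x^+=2.8110  v^+=0.5279  a^+=0.1417
step 7: x_pred=3.5464  r=-6.0864  x^+=0.2354  v^+=-0.6462  a^+=-0.0866
step 8: x_pred=-0.6024  r=-2.5476  x^+=-1.9883  v^+=-1.3127  a^+=-0.1821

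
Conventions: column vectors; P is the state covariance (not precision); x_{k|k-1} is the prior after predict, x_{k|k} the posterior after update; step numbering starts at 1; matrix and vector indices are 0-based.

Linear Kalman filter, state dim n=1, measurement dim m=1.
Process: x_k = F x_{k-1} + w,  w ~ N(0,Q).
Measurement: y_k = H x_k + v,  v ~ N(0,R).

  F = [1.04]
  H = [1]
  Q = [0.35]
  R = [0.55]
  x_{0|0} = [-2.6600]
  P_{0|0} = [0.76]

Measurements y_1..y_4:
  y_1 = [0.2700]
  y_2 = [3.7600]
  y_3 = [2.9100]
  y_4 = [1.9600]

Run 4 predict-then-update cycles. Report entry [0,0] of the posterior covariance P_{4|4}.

P_post[0,0] = 0.3044

step 1: x^-=[-2.7664]  P^-=[1.1720]  S=[1.7220]  K=[0.6806]  nu=[3.0364]  x^+=[-0.6998]  P^+=[0.3743]
step 2: x^-=[-0.7278]  P^-=[0.7549]  S=[1.3049]  K=[0.5785]  nu=[4.4878]  x^+=[1.8684]  P^+=[0.3182]
step 3: x^-=[1.9432]  P^-=[0.6941]  S=[1.2441]  K=[0.5579]  nu=[0.9668]  x^+=[2.4826]  P^+=[0.3069]
step 4: x^-=[2.5819]  P^-=[0.6819]  S=[1.2319]  K=[0.5535]  nu=[-0.6219]  x^+=[2.2377]  P^+=[0.3044]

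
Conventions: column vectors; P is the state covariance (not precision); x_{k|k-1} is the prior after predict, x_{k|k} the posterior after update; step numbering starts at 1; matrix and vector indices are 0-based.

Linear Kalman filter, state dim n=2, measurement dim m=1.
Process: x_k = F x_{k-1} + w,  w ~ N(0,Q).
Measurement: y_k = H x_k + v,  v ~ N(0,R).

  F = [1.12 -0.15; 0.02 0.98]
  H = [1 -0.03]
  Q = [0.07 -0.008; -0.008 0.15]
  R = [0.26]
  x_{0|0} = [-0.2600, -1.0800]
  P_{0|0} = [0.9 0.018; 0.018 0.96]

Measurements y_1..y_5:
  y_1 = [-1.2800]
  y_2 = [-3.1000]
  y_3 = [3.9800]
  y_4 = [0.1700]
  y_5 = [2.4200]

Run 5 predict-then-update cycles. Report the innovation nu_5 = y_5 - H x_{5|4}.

innov = [1.1294]

step 1: x^-=[-0.1292, -1.0636]  P^-=[1.2145 -0.1093; -0.1093 1.0730]  S=[1.4820]  K=[0.8217; -0.0954]  nu=[-1.1827]  x^+=[-1.1010, -0.9507]  P^+=[0.2139 0.0070; 0.0070 1.0595]
step 2: x^-=[-1.0905, -0.9537]  P^-=[0.3598 -0.1513; -0.1513 1.1680]  S=[0.6299]  K=[0.5783; -0.2959]  nu=[-2.0381]  x^+=[-2.2693, -0.3507]  P^+=[0.1491 -0.0435; -0.0435 1.1128]
step 3: x^-=[-2.4890, -0.3891]  P^-=[0.2967 -0.2159; -0.2159 1.2171]  S=[0.5707]  K=[0.5312; -0.4423]  nu=[6.4573]  x^+=[0.9409, -3.2451]  P^+=[0.1356 -0.0818; -0.0818 1.1054]
step 4: x^-=[1.5405, -3.1614]  P^-=[0.2925 -0.2570; -0.2570 1.2085]  S=[0.5690]  K=[0.5276; -0.5154]  nu=[-1.4654]  x^+=[0.7674, -2.4061]  P^+=[0.1341 -0.1023; -0.1023 1.0573]
step 5: x^-=[1.2204, -2.3426]  P^-=[0.2964 -0.2724; -0.2724 1.1615]  S=[0.5738]  K=[0.5308; -0.5355]  nu=[1.1294]  x^+=[1.8198, -2.9474]  P^+=[0.1347 -0.1093; -0.1093 0.9970]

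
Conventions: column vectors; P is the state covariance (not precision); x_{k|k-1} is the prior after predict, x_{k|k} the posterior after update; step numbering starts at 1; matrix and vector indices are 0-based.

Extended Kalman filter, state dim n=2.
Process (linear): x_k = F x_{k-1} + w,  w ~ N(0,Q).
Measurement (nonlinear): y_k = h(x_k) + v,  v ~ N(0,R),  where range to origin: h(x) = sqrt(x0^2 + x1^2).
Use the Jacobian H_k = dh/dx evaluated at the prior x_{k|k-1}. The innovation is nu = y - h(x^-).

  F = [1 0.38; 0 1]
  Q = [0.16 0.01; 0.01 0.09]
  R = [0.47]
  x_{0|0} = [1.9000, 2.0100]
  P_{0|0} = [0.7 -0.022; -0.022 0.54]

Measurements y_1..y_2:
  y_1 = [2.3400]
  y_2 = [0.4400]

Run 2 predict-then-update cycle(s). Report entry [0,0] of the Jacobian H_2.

step 1: x^-=[2.6638, 2.0100]  P^-=[0.9213 0.1932; 0.1932 0.6300]  H_jac=[0.7982 0.6023]  S=[1.4714]  K=[0.5789; 0.3627]  nu=[-0.9971]  x^+=[2.0866, 1.6484]  P^+=[0.4282 -0.1157; -0.1157 0.4364]
step 2: x^-=[2.7130, 1.6484]  P^-=[0.5632 0.0601; 0.0601 0.5264]  H_jac=[0.8546 0.5192]  S=[1.0766]  K=[0.4761; 0.3016]  nu=[-2.7345]  x^+=[1.4112, 0.8237]  P^+=[0.3192 -0.0945; -0.0945 0.4285]

H_jac[0,0] = 0.8546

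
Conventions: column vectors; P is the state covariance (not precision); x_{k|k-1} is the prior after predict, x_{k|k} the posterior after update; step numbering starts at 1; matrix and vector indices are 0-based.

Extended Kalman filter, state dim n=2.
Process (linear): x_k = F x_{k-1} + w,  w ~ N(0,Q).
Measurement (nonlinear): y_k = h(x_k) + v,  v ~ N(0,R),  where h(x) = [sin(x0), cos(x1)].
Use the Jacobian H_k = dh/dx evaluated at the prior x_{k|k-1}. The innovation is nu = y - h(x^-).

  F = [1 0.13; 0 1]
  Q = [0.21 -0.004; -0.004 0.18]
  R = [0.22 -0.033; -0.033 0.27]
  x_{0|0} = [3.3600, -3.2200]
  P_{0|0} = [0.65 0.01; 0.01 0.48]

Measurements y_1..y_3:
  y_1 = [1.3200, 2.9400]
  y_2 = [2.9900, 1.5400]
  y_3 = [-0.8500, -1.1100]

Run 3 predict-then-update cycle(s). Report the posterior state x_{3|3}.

step 1: x^-=[2.9414, -3.2200]  P^-=[0.8707 0.0684; 0.0684 0.6600]  H_jac=[-0.9800 0.0000; 0.0000 -0.0783]  S=[1.0563 -0.0277; -0.0277 0.2740]  K=[-0.8105 -0.1016; -0.0686 -0.1956]  nu=[1.1211, 3.9369]  x^+=[1.6326, -4.0669]  P^+=[0.1785 0.0088; 0.0088 0.6453]
step 2: x^-=[1.1039, -4.0669]  P^-=[0.4017 0.0887; 0.0887 0.8253]  H_jac=[0.4501 0.0000; 0.0000 -0.7988]  S=[0.3014 -0.0649; -0.0649 0.7966]  K=[0.5912 -0.0408; -0.0465 -0.8314]  nu=[2.0970, 2.1416]  x^+=[2.2563, -5.9449]  P^+=[0.2919 0.0382; 0.0382 0.2791]
step 3: x^-=[1.4834, -5.9449]  P^-=[0.5166 0.0705; 0.0705 0.4591]  H_jac=[0.0873 0.0000; 0.0000 -0.3319]  S=[0.2239 -0.0350; -0.0350 0.3206]  K=[0.1932 -0.0519; -0.0477 -0.4805]  nu=[-1.8462, -2.0533]  x^+=[1.2333, -4.8702]  P^+=[0.5067 0.0614; 0.0614 0.3862]

x_post = [1.2333, -4.8702]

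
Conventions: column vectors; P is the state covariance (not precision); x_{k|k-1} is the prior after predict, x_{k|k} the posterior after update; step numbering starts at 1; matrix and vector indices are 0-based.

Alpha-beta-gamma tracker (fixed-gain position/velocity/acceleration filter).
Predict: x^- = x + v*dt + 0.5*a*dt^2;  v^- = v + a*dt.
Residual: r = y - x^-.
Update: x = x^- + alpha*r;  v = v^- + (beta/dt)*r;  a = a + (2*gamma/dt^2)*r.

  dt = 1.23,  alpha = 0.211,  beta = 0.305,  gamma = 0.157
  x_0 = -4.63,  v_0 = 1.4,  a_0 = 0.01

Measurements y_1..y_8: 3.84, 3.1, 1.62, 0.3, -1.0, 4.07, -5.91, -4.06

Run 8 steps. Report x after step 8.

step 1: x_pred=-2.9004  r=6.7404  x^+=-1.4782  v^+=3.0837  a^+=1.4090
step 2: x_pred=3.3806  r=-0.2806  x^+=3.3214  v^+=4.7472  a^+=1.3507
step 3: x_pred=10.1821  r=-8.5621  x^+=8.3755  v^+=4.2854  a^+=-0.4263
step 4: x_pred=13.3241  r=-13.0241  x^+=10.5760  v^+=0.5315  a^+=-3.1295
step 5: x_pred=8.8625  r=-9.8625  x^+=6.7815  v^+=-5.7633  a^+=-5.1764
step 6: x_pred=-4.2231  r=8.2931  x^+=-2.4732  v^+=-10.0739  a^+=-3.4552
step 7: x_pred=-17.4778  r=11.5678  x^+=-15.0370  v^+=-11.4553  a^+=-1.0543
step 8: x_pred=-29.9246  r=25.8646  x^+=-24.4672  v^+=-6.3386  a^+=4.3138

x_post = -24.4672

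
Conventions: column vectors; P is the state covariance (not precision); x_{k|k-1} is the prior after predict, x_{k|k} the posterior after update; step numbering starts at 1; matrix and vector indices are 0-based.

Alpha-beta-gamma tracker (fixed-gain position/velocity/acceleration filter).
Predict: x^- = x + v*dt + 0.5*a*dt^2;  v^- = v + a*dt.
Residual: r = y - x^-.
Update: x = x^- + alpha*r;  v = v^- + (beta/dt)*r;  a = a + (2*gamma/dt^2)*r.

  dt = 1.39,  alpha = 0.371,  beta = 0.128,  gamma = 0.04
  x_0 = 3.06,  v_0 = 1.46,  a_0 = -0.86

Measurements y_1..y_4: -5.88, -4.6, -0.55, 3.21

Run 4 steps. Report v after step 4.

v_post = -4.1354

step 1: x_pred=4.2586  r=-10.1386  x^+=0.4972  v^+=-0.6690  a^+=-1.2798
step 2: x_pred=-1.6691  r=-2.9309  x^+=-2.7565  v^+=-2.7178  a^+=-1.4012
step 3: x_pred=-7.8878  r=7.3378  x^+=-5.1655  v^+=-3.9897  a^+=-1.0973
step 4: x_pred=-11.7713  r=14.9813  x^+=-6.2132  v^+=-4.1354  a^+=-0.4770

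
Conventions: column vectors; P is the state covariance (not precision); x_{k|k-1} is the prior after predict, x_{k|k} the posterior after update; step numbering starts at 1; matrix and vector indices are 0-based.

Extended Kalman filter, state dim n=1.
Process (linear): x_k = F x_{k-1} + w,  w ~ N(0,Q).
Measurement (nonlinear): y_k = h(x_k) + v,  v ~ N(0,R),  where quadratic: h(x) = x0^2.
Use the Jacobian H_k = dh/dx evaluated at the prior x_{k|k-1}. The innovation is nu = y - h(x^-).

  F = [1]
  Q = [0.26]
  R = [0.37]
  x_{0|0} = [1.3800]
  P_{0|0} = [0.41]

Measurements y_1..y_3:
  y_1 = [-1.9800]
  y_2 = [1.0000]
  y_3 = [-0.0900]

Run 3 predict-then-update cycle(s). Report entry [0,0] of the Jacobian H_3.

H_jac[0,0] = 0.3547

step 1: x^-=[1.3800]  P^-=[0.6700]  H_jac=[2.7600]  S=[5.4738]  K=[0.3378]  nu=[-3.8844]  x^+=[0.0677]  P^+=[0.0453]
step 2: x^-=[0.0677]  P^-=[0.3053]  H_jac=[0.1355]  S=[0.3756]  K=[0.1101]  nu=[0.9954]  x^+=[0.1774]  P^+=[0.3007]
step 3: x^-=[0.1774]  P^-=[0.5607]  H_jac=[0.3547]  S=[0.4406]  K=[0.4515]  nu=[-0.1215]  x^+=[0.1225]  P^+=[0.4709]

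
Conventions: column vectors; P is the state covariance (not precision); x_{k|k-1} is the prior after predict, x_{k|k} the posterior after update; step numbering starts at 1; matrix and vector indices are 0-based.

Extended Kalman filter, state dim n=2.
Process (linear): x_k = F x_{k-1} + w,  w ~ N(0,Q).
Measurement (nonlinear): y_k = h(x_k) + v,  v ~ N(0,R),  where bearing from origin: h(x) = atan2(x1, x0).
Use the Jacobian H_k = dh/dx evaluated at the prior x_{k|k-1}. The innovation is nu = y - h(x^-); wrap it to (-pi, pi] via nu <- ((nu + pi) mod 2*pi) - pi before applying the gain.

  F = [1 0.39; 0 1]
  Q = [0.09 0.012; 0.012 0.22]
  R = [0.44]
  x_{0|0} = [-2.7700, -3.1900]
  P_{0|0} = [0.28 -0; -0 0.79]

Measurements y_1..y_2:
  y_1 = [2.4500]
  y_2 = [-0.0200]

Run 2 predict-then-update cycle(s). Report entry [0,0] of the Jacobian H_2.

step 1: x^-=[-4.0141, -3.1900]  P^-=[0.4902 0.3201; 0.3201 1.0100]  H_jac=[0.1213 -0.1527]  S=[0.4589]  K=[0.0231; -0.2514]  nu=[-1.3631]  x^+=[-4.0456, -2.8473]  P^+=[0.4899 0.3228; 0.3228 0.9810]
step 2: x^-=[-5.1560, -2.8473]  P^-=[0.9809 0.7174; 0.7174 1.2010]  H_jac=[0.0821 -0.1486]  S=[0.4556]  K=[-0.0573; -0.2625]  nu=[2.6170]  x^+=[-5.3060, -3.5344]  P^+=[0.9794 0.7105; 0.7105 1.1696]

H_jac[0,0] = 0.0821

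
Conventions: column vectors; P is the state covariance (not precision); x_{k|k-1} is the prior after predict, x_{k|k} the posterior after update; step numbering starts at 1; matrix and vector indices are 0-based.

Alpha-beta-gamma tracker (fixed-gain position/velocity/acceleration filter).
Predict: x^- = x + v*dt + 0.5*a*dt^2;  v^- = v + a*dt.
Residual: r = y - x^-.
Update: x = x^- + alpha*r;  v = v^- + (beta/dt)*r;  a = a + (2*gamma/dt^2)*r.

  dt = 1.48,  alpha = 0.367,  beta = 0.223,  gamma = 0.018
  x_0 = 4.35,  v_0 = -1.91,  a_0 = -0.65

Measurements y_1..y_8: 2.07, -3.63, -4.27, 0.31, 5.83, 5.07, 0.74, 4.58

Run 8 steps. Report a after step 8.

a_post = 0.1968

step 1: x_pred=0.8113  r=1.2587  x^+=1.2733  v^+=-2.6823  a^+=-0.6293
step 2: x_pred=-3.3858  r=-0.2442  x^+=-3.4754  v^+=-3.6505  a^+=-0.6333
step 3: x_pred=-9.5718  r=5.3018  x^+=-7.6261  v^+=-3.7890  a^+=-0.5462
step 4: x_pred=-13.8319  r=14.1419  x^+=-8.6419  v^+=-2.4665  a^+=-0.3138
step 5: x_pred=-12.6359  r=18.4659  x^+=-5.8589  v^+=-0.1485  a^+=-0.0103
step 6: x_pred=-6.0899  r=11.1599  x^+=-1.9942  v^+=1.5178  a^+=0.1732
step 7: x_pred=0.4418  r=0.2982  x^+=0.5512  v^+=1.8190  a^+=0.1781
step 8: x_pred=3.4384  r=1.1416  x^+=3.8574  v^+=2.2546  a^+=0.1968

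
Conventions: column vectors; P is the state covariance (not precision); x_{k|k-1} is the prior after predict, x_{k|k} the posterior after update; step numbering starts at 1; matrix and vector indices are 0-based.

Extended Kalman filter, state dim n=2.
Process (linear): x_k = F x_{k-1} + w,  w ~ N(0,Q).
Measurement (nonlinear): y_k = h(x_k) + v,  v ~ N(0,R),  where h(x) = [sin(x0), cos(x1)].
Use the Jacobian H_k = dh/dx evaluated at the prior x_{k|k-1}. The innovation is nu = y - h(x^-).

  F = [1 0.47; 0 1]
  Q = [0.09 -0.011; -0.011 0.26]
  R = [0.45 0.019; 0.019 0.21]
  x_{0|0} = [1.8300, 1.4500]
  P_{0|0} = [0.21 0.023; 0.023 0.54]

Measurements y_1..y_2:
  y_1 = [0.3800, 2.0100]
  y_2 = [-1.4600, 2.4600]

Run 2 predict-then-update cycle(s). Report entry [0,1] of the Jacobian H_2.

step 1: x^-=[2.5115, 1.4500]  P^-=[0.4409 0.2658; 0.2658 0.8000]  H_jac=[-0.8080 0.0000; 0.0000 -0.9927]  S=[0.7378 0.2322; 0.2322 0.9984]  K=[-0.4312 -0.1640; -0.0440 -0.7852]  nu=[-0.2092, 1.8895]  x^+=[2.2918, -0.0245]  P^+=[0.2440 0.0429; 0.0429 0.1670]
step 2: x^-=[2.2803, -0.0245]  P^-=[0.4113 0.1104; 0.1104 0.4270]  H_jac=[-0.6515 0.0000; 0.0000 0.0245]  S=[0.6245 0.0172; 0.0172 0.2103]  K=[-0.4303 0.0481; -0.1168 0.0593]  nu=[-2.2187, 1.4603]  x^+=[3.3054, 0.3213]  P^+=[0.2958 0.0790; 0.0790 0.4179]

H_jac[0,1] = 0.0000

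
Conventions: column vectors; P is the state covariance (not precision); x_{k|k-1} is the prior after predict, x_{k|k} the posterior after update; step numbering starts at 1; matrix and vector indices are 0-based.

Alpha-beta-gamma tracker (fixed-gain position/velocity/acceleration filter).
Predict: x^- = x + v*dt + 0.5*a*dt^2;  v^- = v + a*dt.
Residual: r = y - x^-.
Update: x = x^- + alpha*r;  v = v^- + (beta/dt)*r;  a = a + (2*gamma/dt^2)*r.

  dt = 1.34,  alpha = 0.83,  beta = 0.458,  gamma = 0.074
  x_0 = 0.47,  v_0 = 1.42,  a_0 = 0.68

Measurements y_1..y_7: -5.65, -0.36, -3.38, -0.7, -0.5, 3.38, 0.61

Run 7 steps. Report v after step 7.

v_post = 0.5638

step 1: x_pred=2.9833  r=-8.6333  x^+=-4.1823  v^+=-0.6196  a^+=-0.0316
step 2: x_pred=-5.0409  r=4.6809  x^+=-1.1558  v^+=0.9380  a^+=0.3542
step 3: x_pred=0.4192  r=-3.7992  x^+=-2.7341  v^+=0.1141  a^+=0.0411
step 4: x_pred=-2.5443  r=1.8443  x^+=-1.0135  v^+=0.7996  a^+=0.1931
step 5: x_pred=0.2313  r=-0.7313  x^+=-0.3757  v^+=0.8084  a^+=0.1328
step 6: x_pred=0.8268  r=2.5532  x^+=2.9460  v^+=1.8590  a^+=0.3433
step 7: x_pred=5.7453  r=-5.1353  x^+=1.4830  v^+=0.5638  a^+=-0.0800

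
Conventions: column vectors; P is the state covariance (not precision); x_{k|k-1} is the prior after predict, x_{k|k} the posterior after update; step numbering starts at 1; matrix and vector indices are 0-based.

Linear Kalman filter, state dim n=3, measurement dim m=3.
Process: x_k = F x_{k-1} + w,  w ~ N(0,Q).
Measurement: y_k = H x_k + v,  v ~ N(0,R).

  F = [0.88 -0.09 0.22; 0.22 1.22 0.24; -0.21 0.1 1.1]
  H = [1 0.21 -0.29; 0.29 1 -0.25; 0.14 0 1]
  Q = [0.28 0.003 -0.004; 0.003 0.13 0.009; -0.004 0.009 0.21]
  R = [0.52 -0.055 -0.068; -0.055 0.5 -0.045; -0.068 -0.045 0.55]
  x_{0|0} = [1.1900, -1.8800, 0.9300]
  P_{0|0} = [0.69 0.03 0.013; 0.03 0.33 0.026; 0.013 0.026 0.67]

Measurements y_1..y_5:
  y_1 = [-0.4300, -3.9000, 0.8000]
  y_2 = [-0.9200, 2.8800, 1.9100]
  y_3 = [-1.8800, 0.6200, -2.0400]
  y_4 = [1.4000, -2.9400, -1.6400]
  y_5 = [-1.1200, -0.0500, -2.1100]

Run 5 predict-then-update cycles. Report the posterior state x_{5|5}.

step 1: x^-=[1.4210, -1.8086, 0.5851]  P^-=[0.8487 0.1771 0.0408; 0.1771 0.7259 0.2252; 0.0408 0.2252 1.0529]  S=[1.5125 0.5170 -0.1628; 0.5170 1.3472 -0.0133; -0.1628 -0.0133 1.6310]  K=[0.5631 0.0920 0.1549; 0.0096 0.5330 0.1586; -0.0807 0.0179 0.6412]  nu=[-1.3015, -2.3572, 0.0160]  x^+=[0.4737, -3.0749, 0.6582]  P^+=[0.2938 -0.0767 0.0016; -0.0767 0.2994 0.0733; 0.0016 0.0733 0.3571]
step 2: x^-=[0.8384, -3.4893, 0.3170]  P^-=[0.5371 -0.0165 0.0131; -0.0165 0.6124 0.2447; 0.0131 0.2447 0.6766]  S=[1.0967 0.1728 -0.1256; 0.1728 1.0660 0.0534; -0.1256 0.0534 1.2408]  K=[0.4901 0.0422 0.1189; -0.0228 0.5077 0.1712; -0.0678 0.0585 0.5374]  nu=[-0.9337, 6.2054, 1.4756]  x^+=[0.8182, -0.0648, 1.5363]  P^+=[0.2612 -0.0885 -0.0064; -0.0885 0.2944 0.0853; -0.0064 0.0853 0.2984]
step 3: x^-=[1.0638, 0.4697, 1.5117]  P^-=[0.5073 -0.0369 -0.0046; -0.0369 0.5997 0.2476; -0.0046 0.2476 0.6110]  S=[1.0621 0.1399 -0.1277; 0.1399 1.0360 0.0641; -0.1277 0.0641 1.1697]  K=[0.4797 0.0361 0.1072; -0.0286 0.5017 0.1767; -0.0698 0.0681 0.5105]  nu=[-2.6041, 0.2197, -3.7006]  x^+=[-0.5740, 0.0008, -0.1806]  P^+=[0.2559 -0.0902 -0.0111; -0.0902 0.2929 0.0892; -0.0111 0.0892 0.2840]
step 4: x^-=[-0.5449, -0.1686, -0.0781]  P^-=[0.5007 -0.0405 -0.0120; -0.0405 0.5974 0.2487; -0.0120 0.2487 0.5964]  S=[1.0568 0.1347 -0.1313; 0.1347 1.0306 0.0662; -0.1313 0.0662 1.1529]  K=[0.4773 0.0355 0.1028; -0.0295 0.5003 0.1787; -0.0719 0.0703 0.5036]  nu=[1.9577, -2.6329, -1.4856]  x^+=[0.1433, -1.8089, -1.1523]  P^+=[0.2544 -0.0902 -0.0131; -0.0902 0.2925 0.0904; -0.0131 0.0904 0.2806]
step 5: x^-=[0.0354, -2.4519, -1.4785]  P^-=[0.4985 -0.0412 -0.0145; -0.0412 0.5969 0.2491; -0.0145 0.2491 0.5934]  S=[1.0555 0.1338 -0.1331; 0.1338 1.0296 0.0665; -0.1331 0.0665 1.1491]  K=[0.4764 0.0355 0.1013; -0.0294 0.4999 0.1794; -0.0728 0.0708 0.5021]  nu=[-1.0693, 2.0220, -0.6365]  x^+=[-0.4666, -1.5238, -1.5770]  P^+=[0.2538 -0.0901 -0.0138; -0.0901 0.2923 0.0908; -0.0138 0.0908 0.2799]

x_post = [-0.4666, -1.5238, -1.5770]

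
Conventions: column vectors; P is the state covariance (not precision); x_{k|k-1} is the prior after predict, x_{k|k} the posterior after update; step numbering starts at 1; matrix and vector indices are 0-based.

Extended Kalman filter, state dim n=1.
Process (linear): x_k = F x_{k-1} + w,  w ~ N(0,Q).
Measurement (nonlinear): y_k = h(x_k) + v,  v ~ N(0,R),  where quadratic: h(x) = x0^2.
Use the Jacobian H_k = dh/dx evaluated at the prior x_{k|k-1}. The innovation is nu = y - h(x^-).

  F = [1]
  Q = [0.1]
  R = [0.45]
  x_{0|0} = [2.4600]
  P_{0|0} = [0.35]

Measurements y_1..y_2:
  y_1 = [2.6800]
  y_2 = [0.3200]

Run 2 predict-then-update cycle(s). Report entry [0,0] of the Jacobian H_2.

step 1: x^-=[2.4600]  P^-=[0.4500]  H_jac=[4.9200]  S=[11.3429]  K=[0.1952]  nu=[-3.3716]  x^+=[1.8019]  P^+=[0.0179]
step 2: x^-=[1.8019]  P^-=[0.1179]  H_jac=[3.6038]  S=[1.9806]  K=[0.2144]  nu=[-2.9269]  x^+=[1.1743]  P^+=[0.0268]

H_jac[0,0] = 3.6038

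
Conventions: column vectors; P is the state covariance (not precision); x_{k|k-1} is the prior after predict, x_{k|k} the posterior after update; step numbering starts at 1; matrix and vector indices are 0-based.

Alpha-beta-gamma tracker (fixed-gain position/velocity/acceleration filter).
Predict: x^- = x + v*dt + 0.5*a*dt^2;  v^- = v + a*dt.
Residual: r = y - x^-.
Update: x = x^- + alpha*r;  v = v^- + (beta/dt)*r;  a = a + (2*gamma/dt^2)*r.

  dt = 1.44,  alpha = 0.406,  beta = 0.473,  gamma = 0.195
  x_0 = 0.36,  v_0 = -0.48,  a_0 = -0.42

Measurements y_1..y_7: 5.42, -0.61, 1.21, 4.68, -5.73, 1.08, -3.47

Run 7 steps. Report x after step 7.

x_post = -5.4043

step 1: x_pred=-0.7667  r=6.1867  x^+=1.7451  v^+=0.9473  a^+=0.7436
step 2: x_pred=3.8802  r=-4.4902  x^+=2.0572  v^+=0.5432  a^+=-0.1009
step 3: x_pred=2.7347  r=-1.5247  x^+=2.1157  v^+=-0.1030  a^+=-0.3877
step 4: x_pred=1.5654  r=3.1146  x^+=2.8299  v^+=0.3618  a^+=0.1981
step 5: x_pred=3.5562  r=-9.2862  x^+=-0.2140  v^+=-2.4033  a^+=-1.5485
step 6: x_pred=-5.2801  r=6.3601  x^+=-2.6979  v^+=-2.5439  a^+=-0.3523
step 7: x_pred=-6.7264  r=3.2564  x^+=-5.4043  v^+=-1.9815  a^+=0.2602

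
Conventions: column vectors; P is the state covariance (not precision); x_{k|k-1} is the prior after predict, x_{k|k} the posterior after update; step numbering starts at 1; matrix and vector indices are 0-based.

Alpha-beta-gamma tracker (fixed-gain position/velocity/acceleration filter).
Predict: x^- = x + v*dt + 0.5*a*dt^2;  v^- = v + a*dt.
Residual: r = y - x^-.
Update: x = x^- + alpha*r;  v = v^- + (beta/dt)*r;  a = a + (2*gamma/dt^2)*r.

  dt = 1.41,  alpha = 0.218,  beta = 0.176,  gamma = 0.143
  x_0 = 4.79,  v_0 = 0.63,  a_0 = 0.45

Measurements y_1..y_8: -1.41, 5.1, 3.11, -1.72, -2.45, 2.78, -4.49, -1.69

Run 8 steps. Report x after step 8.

x_post = -6.8767

step 1: x_pred=6.1256  r=-7.5356  x^+=4.4829  v^+=0.3239  a^+=-0.6340
step 2: x_pred=4.3093  r=0.7907  x^+=4.4816  v^+=-0.4714  a^+=-0.5203
step 3: x_pred=3.2997  r=-0.1897  x^+=3.2584  v^+=-1.2287  a^+=-0.5476
step 4: x_pred=0.9816  r=-2.7016  x^+=0.3926  v^+=-2.3380  a^+=-0.9362
step 5: x_pred=-3.8346  r=1.3846  x^+=-3.5328  v^+=-3.4853  a^+=-0.7370
step 6: x_pred=-9.1797  r=11.9597  x^+=-6.5725  v^+=-3.0317  a^+=0.9834
step 7: x_pred=-9.8695  r=5.3795  x^+=-8.6968  v^+=-0.9735  a^+=1.7573
step 8: x_pred=-8.3226  r=6.6326  x^+=-6.8767  v^+=2.3322  a^+=2.7114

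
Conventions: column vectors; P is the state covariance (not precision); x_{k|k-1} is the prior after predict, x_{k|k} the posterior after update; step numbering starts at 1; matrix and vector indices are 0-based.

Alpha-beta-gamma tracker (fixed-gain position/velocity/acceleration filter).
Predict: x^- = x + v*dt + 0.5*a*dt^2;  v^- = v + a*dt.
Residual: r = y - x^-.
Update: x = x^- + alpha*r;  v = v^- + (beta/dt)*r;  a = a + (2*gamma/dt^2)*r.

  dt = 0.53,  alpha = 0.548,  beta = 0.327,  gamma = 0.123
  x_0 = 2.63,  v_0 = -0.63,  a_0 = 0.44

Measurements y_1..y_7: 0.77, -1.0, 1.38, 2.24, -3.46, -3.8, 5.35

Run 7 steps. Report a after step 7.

step 1: x_pred=2.3579  r=-1.5879  x^+=1.4877  v^+=-1.3765  a^+=-0.9506
step 2: x_pred=0.6247  r=-1.6247  x^+=-0.2656  v^+=-2.8827  a^+=-2.3734
step 3: x_pred=-2.1268  r=3.5068  x^+=-0.2051  v^+=-1.9770  a^+=0.6977
step 4: x_pred=-1.1549  r=3.3949  x^+=0.7055  v^+=0.4874  a^+=3.6708
step 5: x_pred=1.4794  r=-4.9394  x^+=-1.2274  v^+=-0.6146  a^+=-0.6549
step 6: x_pred=-1.6451  r=-2.1549  x^+=-2.8260  v^+=-2.2912  a^+=-2.5421
step 7: x_pred=-4.3974  r=9.7474  x^+=0.9442  v^+=2.3754  a^+=5.9943

a_post = 5.9943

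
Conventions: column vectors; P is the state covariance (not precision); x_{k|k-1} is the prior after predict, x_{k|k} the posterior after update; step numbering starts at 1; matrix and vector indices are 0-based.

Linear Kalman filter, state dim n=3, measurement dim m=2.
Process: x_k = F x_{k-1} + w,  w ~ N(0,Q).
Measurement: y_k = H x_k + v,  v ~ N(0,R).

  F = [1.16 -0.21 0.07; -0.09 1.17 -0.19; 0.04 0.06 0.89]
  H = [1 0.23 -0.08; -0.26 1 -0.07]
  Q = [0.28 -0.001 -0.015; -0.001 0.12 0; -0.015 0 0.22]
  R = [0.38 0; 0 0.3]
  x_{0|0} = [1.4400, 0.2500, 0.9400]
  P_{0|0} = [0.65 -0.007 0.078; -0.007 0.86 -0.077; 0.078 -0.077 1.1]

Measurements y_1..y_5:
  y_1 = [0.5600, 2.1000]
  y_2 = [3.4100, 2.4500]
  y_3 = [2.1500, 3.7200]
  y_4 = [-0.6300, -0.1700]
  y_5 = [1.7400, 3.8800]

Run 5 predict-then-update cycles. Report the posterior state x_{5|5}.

x_post = [0.3691, 3.0252, 0.8414]

step 1: x^-=[1.6837, -0.0157, 0.9092]  P^-=[1.2163 -0.3315 0.1672; -0.3315 1.3806 -0.2144; 0.1672 -0.2144 1.0927]  S=[1.5050 -0.2919; -0.2919 1.9767]  K=[0.7041 -0.2296; 0.1519 0.7721; -0.0129 -0.1711]  nu=[-1.0474, 2.6171]  x^+=[0.3453, 1.8458, 0.4750]  P^+=[0.2716 0.0065 0.0690; 0.0065 0.2361 0.0391; 0.0690 0.0391 1.0359]
step 2: x^-=[0.0461, 2.0383, 0.5473]  P^-=[0.6678 -0.1030 0.1238; -0.1030 0.4663 -0.1251; 0.1238 -0.1251 1.0510]  S=[1.0166 -0.1514; -0.1514 0.8922]  K=[0.5912 -0.2194; 0.1003 0.5795; -0.0285 -0.2635]  nu=[2.9389, 0.4620]  x^+=[1.6821, 2.6009, 0.3419]  P^+=[0.2303 -0.0013 0.0667; -0.0013 0.1741 0.0076; 0.0667 0.0076 0.9904]
step 3: x^-=[1.4289, 2.8267, 0.5277]  P^-=[0.6136 -0.0970 0.1227; -0.0970 0.3951 -0.1542; 0.1227 -0.1542 1.0111]  S=[0.9624 -0.1454; -0.1454 0.8180]  K=[0.5706 -0.2227; 0.0885 0.5427; -0.0419 -0.3215]  nu=[0.1131, 1.3017]  x^+=[1.2036, 3.5432, 0.1045]  P^+=[0.2228 -0.0045 0.0619; -0.0045 0.1606 -0.0153; 0.0619 -0.0153 0.9288]
step 4: x^-=[0.6595, 4.0174, 0.3537]  P^-=[0.6042 -0.0982 0.1178; -0.0982 0.3850 -0.1680; 0.1178 -0.1680 0.9594]  S=[0.9528 -0.1451; -0.1451 0.8094]  K=[0.5663 -0.2240; 0.0858 0.5371; -0.0488 -0.3371]  nu=[-2.1852, -3.9912]  x^+=[0.3160, 1.6862, 1.8058]  P^+=[0.2211 -0.0057 0.0569; -0.0057 0.1579 -0.0254; 0.0569 -0.0254 0.8699]
step 5: x^-=[0.1389, 1.6013, 1.7210]  P^-=[0.6015 -0.0983 0.1107; -0.0983 0.3838 -0.1682; 0.1107 -0.1682 0.9113]  S=[0.9509 -0.1448; -0.1448 0.8076]  K=[0.5654 -0.2237; 0.0853 0.5367; -0.0516 -0.3322]  nu=[1.3705, 2.4353]  x^+=[0.3691, 3.0252, 0.8414]  P^+=[0.2205 -0.0061 0.0529; -0.0061 0.1575 -0.0282; 0.0529 -0.0282 0.8246]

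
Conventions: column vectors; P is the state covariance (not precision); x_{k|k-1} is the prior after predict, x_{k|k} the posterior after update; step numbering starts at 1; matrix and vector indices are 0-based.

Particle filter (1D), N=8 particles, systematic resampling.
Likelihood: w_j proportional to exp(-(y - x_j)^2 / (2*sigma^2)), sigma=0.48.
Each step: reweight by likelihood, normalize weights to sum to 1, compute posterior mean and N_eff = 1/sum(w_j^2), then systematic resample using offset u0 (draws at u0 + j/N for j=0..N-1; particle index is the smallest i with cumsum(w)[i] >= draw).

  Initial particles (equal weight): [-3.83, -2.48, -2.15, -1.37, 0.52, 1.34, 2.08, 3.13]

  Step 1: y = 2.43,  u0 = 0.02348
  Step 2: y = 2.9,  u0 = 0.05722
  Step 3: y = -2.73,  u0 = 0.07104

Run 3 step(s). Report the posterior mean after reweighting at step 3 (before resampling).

step 1: w=[0.0000, 0.0000, 0.0000, 0.0000, 0.0003, 0.0639, 0.6452, 0.2906]  mean=2.3374  Neff=1.9809  idx=[5, 6, 6, 6, 6, 6, 7, 7]
step 2: w=[0.0017, 0.0788, 0.0788, 0.0788, 0.0788, 0.0788, 0.3022, 0.3022]  mean=2.7133  Neff=4.6801  idx=[1, 3, 4, 6, 6, 6, 7, 7]
step 3: w=[0.3333, 0.3333, 0.3333, 0.0000, 0.0000, 0.0000, 0.0000, 0.0000]  mean=2.0800  Neff=3.0000  idx=[0, 0, 0, 1, 1, 2, 2, 2]

post_mean = 2.0800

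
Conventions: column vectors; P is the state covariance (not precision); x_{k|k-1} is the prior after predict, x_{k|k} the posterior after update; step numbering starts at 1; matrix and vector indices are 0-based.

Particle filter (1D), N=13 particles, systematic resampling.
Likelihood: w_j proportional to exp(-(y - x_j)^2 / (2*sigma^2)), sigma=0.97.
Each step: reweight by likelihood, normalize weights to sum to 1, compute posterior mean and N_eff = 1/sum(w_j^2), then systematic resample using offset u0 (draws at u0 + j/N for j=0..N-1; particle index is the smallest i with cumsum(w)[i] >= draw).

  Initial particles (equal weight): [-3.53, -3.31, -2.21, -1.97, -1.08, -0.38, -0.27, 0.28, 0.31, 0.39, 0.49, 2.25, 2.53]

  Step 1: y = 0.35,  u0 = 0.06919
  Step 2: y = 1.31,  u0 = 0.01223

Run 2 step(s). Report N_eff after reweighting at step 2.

step 1: w=[0.0001, 0.0001, 0.0050, 0.0092, 0.0543, 0.1214, 0.1313, 0.1607, 0.1610, 0.1610, 0.1594, 0.0237, 0.0129]  mean=0.1516  Neff=7.2033  idx=[5, 5, 6, 6, 7, 7, 8, 8, 9, 9, 10, 10, 12]
step 2: w=[0.0342, 0.0342, 0.0414, 0.0414, 0.0888, 0.0888, 0.0917, 0.0917, 0.0995, 0.0995, 0.1091, 0.1091, 0.0707]  mean=0.4217  Neff=11.5015  idx=[0, 2, 4, 5, 5, 6, 7, 8, 9, 9, 10, 11, 12]

N_eff = 11.5015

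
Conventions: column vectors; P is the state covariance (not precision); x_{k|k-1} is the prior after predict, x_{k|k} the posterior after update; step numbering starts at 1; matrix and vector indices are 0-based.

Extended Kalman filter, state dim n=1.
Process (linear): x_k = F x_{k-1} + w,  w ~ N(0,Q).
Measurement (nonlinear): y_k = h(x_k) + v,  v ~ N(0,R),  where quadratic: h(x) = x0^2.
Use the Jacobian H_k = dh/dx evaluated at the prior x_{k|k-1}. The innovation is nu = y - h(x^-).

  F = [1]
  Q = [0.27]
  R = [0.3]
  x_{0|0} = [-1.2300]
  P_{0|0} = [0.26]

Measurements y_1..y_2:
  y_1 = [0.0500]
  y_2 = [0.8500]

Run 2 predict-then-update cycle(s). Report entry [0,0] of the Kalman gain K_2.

K[0,0] = -0.4841

step 1: x^-=[-1.2300]  P^-=[0.5300]  H_jac=[-2.4600]  S=[3.5073]  K=[-0.3717]  nu=[-1.4629]  x^+=[-0.6862]  P^+=[0.0453]
step 2: x^-=[-0.6862]  P^-=[0.3153]  H_jac=[-1.3724]  S=[0.8939]  K=[-0.4841]  nu=[0.3791]  x^+=[-0.8697]  P^+=[0.1058]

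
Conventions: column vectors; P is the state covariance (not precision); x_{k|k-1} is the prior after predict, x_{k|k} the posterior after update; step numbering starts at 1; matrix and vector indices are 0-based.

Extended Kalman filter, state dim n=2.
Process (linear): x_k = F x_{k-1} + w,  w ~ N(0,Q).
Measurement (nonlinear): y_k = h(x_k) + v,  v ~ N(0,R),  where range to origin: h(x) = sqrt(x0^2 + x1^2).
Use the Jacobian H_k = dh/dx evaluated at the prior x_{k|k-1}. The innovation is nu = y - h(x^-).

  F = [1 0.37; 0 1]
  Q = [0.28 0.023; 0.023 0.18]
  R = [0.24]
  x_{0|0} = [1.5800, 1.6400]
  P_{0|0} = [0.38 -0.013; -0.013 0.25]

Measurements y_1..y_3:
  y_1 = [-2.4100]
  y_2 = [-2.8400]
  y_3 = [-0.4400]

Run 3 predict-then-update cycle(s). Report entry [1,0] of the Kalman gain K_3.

step 1: x^-=[2.1868, 1.6400]  P^-=[0.6846 0.1025; 0.1025 0.4300]  H_jac=[0.8000 0.6000]  S=[0.9314]  K=[0.6541; 0.3651]  nu=[-5.1434]  x^+=[-1.1775, -0.2376]  P^+=[0.2861 -0.1199; -0.1199 0.3059]
step 2: x^-=[-1.2654, -0.2376]  P^-=[0.5193 0.0163; 0.0163 0.4859]  H_jac=[-0.9828 -0.1846]  S=[0.7641]  K=[-0.6719; -0.1383]  nu=[-4.1275]  x^+=[1.5079, 0.3333]  P^+=[0.1744 -0.0547; -0.0547 0.4713]
step 3: x^-=[1.6312, 0.3333]  P^-=[0.4784 0.1427; 0.1427 0.6513]  H_jac=[0.9798 0.2002]  S=[0.7813]  K=[0.6365; 0.3458]  nu=[-2.1049]  x^+=[0.2915, -0.3945]  P^+=[0.1619 -0.0293; -0.0293 0.5579]

K[1,0] = 0.3458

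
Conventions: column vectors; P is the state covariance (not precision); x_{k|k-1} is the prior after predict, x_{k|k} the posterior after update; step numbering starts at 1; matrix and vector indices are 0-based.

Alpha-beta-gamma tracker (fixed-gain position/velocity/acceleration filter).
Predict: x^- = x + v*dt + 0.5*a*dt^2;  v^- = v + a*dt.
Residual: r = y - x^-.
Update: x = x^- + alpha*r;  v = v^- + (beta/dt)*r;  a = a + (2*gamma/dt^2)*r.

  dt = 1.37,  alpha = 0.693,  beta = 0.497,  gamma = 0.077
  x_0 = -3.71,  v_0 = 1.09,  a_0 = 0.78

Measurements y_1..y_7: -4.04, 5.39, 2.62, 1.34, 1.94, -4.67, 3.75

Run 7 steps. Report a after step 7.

a_post = 0.0508

step 1: x_pred=-1.4847  r=-2.5553  x^+=-3.2555  v^+=1.2316  a^+=0.5703
step 2: x_pred=-1.0330  r=6.4230  x^+=3.4181  v^+=4.3431  a^+=1.0973
step 3: x_pred=10.3979  r=-7.7779  x^+=5.0078  v^+=3.0248  a^+=0.4592
step 4: x_pred=9.5827  r=-8.2427  x^+=3.8705  v^+=0.6636  a^+=-0.2172
step 5: x_pred=4.5759  r=-2.6359  x^+=2.7492  v^+=-0.5901  a^+=-0.4334
step 6: x_pred=1.5340  r=-6.2040  x^+=-2.7654  v^+=-3.4346  a^+=-0.9425
step 7: x_pred=-8.3552  r=12.1052  x^+=0.0337  v^+=-0.3343  a^+=0.0508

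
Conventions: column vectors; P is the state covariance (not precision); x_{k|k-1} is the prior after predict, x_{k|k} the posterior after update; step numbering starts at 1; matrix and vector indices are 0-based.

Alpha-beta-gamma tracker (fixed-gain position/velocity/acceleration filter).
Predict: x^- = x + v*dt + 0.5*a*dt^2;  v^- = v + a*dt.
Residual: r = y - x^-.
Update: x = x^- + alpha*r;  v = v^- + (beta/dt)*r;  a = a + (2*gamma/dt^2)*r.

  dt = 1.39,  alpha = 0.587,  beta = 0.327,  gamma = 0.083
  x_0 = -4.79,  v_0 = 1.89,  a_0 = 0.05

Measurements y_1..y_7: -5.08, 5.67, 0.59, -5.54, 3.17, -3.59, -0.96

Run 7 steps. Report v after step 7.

v_post = -1.9734

step 1: x_pred=-2.1146  r=-2.9654  x^+=-3.8553  v^+=1.2619  a^+=-0.2048
step 2: x_pred=-2.2991  r=7.9691  x^+=2.3788  v^+=2.8520  a^+=0.4799
step 3: x_pred=6.8066  r=-6.2166  x^+=3.1575  v^+=2.0566  a^+=-0.0542
step 4: x_pred=5.9637  r=-11.5037  x^+=-0.7890  v^+=-0.7251  a^+=-1.0426
step 5: x_pred=-2.8040  r=5.9740  x^+=0.7028  v^+=-0.7689  a^+=-0.5293
step 6: x_pred=-0.8773  r=-2.7127  x^+=-2.4697  v^+=-2.1428  a^+=-0.7624
step 7: x_pred=-6.1846  r=5.2246  x^+=-3.1178  v^+=-1.9734  a^+=-0.3135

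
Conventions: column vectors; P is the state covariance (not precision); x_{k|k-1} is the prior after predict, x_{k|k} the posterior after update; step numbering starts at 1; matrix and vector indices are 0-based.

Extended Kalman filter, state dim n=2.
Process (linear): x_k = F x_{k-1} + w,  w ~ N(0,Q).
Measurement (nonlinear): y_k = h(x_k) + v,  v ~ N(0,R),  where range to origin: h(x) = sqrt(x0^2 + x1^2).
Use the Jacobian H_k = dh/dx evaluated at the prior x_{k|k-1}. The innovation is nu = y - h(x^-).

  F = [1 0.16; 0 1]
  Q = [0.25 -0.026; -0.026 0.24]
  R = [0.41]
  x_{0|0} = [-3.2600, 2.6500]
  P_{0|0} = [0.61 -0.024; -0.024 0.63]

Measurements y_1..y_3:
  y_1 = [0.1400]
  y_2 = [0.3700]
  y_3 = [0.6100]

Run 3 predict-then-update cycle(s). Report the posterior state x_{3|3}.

step 1: x^-=[-2.8360, 2.6500]  P^-=[0.8684 0.0508; 0.0508 0.8700]  H_jac=[-0.7307 0.6827]  S=[1.2285]  K=[-0.4883; 0.4533]  nu=[-3.7414]  x^+=[-1.0091, 0.9540]  P^+=[0.5755 0.3227; 0.3227 0.6176]
step 2: x^-=[-0.8565, 0.9540]  P^-=[0.9446 0.3955; 0.3955 0.8576]  H_jac=[-0.6680 0.7441]  S=[0.9132]  K=[-0.3687; 0.4095]  nu=[-0.9121]  x^+=[-0.5202, 0.5806]  P^+=[0.8205 0.5334; 0.5334 0.7045]
step 3: x^-=[-0.4273, 0.5806]  P^-=[1.2592 0.6201; 0.6201 0.9445]  H_jac=[-0.5927 0.8054]  S=[0.8730]  K=[-0.2829; 0.4503]  nu=[-0.1108]  x^+=[-0.3959, 0.5306]  P^+=[1.1893 0.7313; 0.7313 0.7674]

x_post = [-0.3959, 0.5306]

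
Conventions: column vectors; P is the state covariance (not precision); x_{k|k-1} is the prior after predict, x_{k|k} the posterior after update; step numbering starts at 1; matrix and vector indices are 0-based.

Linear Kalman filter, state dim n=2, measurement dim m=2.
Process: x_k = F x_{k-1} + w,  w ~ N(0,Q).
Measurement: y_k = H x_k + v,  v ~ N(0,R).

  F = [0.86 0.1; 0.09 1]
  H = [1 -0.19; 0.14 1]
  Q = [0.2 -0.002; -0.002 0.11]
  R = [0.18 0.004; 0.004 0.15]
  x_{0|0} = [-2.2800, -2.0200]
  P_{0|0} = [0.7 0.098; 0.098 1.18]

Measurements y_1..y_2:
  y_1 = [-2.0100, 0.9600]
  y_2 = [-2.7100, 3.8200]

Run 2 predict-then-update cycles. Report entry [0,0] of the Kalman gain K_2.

step 1: x^-=[-2.1628, -2.2252]  P^-=[0.7464 0.2553; 0.2553 1.3133]  S=[0.8768 0.1075; 0.1075 1.5494]  K=[0.7741 0.1785; -0.1010 0.8777]  nu=[-0.2700, 3.4880]  x^+=[-1.7491, 0.8634]  P^+=[0.1419 0.0100; 0.0100 0.1298]
step 2: x^-=[-1.4179, 0.7060]  P^-=[0.3080 0.0307; 0.0307 0.2428]  S=[0.4851 0.0308; 0.0308 0.4074]  K=[0.6143 0.1346; -0.0708 0.6118]  nu=[-1.1580, 3.3125]  x^+=[-1.6834, 2.8147]  P^+=[0.1124 0.0069; 0.0069 0.0905]

K[0,0] = 0.6143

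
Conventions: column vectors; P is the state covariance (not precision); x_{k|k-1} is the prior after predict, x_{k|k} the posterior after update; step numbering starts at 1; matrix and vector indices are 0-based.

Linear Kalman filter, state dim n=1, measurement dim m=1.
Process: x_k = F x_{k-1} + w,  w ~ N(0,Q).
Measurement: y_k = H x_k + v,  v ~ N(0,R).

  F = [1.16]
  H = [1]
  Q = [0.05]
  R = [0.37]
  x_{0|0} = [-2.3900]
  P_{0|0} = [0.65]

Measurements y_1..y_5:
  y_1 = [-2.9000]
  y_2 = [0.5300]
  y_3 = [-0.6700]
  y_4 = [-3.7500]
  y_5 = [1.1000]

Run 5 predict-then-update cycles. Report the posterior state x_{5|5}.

x_post = [-1.1395]

step 1: x^-=[-2.7724]  P^-=[0.9246]  S=[1.2946]  K=[0.7142]  nu=[-0.1276]  x^+=[-2.8635]  P^+=[0.2643]
step 2: x^-=[-3.3217]  P^-=[0.4056]  S=[0.7756]  K=[0.5229]  nu=[3.8517]  x^+=[-1.3075]  P^+=[0.1935]
step 3: x^-=[-1.5167]  P^-=[0.3104]  S=[0.6804]  K=[0.4562]  nu=[0.8467]  x^+=[-1.1305]  P^+=[0.1688]
step 4: x^-=[-1.3113]  P^-=[0.2771]  S=[0.6471]  K=[0.4282]  nu=[-2.4387]  x^+=[-2.3556]  P^+=[0.1584]
step 5: x^-=[-2.7325]  P^-=[0.2632]  S=[0.6332]  K=[0.4157]  nu=[3.8325]  x^+=[-1.1395]  P^+=[0.1538]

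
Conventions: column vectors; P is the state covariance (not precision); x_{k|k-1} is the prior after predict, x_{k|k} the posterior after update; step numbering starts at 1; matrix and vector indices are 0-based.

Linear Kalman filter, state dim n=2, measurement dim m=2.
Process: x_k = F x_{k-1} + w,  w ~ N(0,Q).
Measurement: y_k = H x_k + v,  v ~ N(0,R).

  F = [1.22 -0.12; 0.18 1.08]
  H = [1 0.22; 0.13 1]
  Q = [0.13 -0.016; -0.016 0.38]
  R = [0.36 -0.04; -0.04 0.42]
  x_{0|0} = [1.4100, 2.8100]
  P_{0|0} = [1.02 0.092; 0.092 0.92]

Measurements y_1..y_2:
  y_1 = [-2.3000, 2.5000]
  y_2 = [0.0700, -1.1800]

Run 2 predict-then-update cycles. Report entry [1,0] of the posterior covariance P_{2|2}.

step 1: x^-=[1.3830, 3.2886]  P^-=[1.6345 0.2080; 0.2080 1.5219]  S=[2.1597 0.7212; 0.7212 2.0236]  K=[0.8044 -0.0789; -0.0049 0.7672]  nu=[-4.4065, -0.9684]  x^+=[-2.0850, 2.5671]  P^+=[0.3161 -0.1064; -0.1064 0.3362]
step 2: x^-=[-2.8518, 2.3972]  P^-=[0.6365 -0.1281; -0.1281 0.7411]  S=[0.9761 0.0741; 0.0741 1.1385]  K=[0.6294 -0.0807; -0.0125 0.6371]  nu=[2.3944, -3.2065]  x^+=[-1.0858, 0.3244]  P^+=[0.2500 -0.0916; -0.0916 0.2800]

P_post[1,0] = -0.0916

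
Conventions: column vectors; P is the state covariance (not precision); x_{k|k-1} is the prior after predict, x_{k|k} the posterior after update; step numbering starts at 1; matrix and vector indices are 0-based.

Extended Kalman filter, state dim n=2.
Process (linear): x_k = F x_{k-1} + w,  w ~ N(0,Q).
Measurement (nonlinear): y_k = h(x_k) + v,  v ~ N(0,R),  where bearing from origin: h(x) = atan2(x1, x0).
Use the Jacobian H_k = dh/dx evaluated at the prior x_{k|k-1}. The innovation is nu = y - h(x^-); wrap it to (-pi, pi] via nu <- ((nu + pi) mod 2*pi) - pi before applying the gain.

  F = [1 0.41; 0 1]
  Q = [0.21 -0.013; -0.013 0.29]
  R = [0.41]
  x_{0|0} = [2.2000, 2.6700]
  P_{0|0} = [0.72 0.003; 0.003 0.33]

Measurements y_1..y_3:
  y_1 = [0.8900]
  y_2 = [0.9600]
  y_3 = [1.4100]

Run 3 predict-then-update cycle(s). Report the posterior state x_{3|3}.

x_post = [5.3281, 3.0552]

step 1: x^-=[3.2947, 2.6700]  P^-=[0.9879 0.1253; 0.1253 0.6200]  H_jac=[-0.1485 0.1832]  S=[0.4458]  K=[-0.2775; 0.2131]  nu=[0.2090]  x^+=[3.2367, 2.7145]  P^+=[0.9536 0.1517; 0.1517 0.5998]
step 2: x^-=[4.3497, 2.7145]  P^-=[1.3888 0.3846; 0.3846 0.8898]  H_jac=[-0.1033 0.1655]  S=[0.4360]  K=[-0.1830; 0.2466]  nu=[0.4021]  x^+=[4.2761, 2.8137]  P^+=[1.3742 0.4042; 0.4042 0.8633]
step 3: x^-=[5.4297, 2.8137]  P^-=[2.0608 0.7452; 0.7452 1.1533]  H_jac=[-0.0752 0.1452]  S=[0.4297]  K=[-0.1090; 0.2592]  nu=[0.9319]  x^+=[5.3281, 3.0552]  P^+=[2.0557 0.7573; 0.7573 1.1244]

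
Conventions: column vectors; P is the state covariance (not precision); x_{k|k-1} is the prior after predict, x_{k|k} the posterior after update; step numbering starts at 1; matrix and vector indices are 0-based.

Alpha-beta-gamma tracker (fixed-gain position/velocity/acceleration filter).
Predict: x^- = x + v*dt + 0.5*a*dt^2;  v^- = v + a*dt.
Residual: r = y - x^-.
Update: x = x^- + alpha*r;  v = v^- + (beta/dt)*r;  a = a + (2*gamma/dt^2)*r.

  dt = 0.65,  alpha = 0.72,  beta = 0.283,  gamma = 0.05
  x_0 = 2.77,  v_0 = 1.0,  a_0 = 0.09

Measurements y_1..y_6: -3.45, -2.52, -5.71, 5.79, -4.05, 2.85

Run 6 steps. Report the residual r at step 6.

resid = 5.4675

step 1: x_pred=3.4390  r=-6.8890  x^+=-1.5211  v^+=-1.9409  a^+=-1.5405
step 2: x_pred=-3.1081  r=0.5881  x^+=-2.6847  v^+=-2.6862  a^+=-1.4013
step 3: x_pred=-4.7267  r=-0.9833  x^+=-5.4347  v^+=-4.0252  a^+=-1.6341
step 4: x_pred=-8.3962  r=14.1862  x^+=1.8179  v^+=1.0892  a^+=1.7236
step 5: x_pred=2.8899  r=-6.9399  x^+=-2.1068  v^+=-0.8120  a^+=0.0810
step 6: x_pred=-2.6175  r=5.4675  x^+=1.3191  v^+=1.6211  a^+=1.3751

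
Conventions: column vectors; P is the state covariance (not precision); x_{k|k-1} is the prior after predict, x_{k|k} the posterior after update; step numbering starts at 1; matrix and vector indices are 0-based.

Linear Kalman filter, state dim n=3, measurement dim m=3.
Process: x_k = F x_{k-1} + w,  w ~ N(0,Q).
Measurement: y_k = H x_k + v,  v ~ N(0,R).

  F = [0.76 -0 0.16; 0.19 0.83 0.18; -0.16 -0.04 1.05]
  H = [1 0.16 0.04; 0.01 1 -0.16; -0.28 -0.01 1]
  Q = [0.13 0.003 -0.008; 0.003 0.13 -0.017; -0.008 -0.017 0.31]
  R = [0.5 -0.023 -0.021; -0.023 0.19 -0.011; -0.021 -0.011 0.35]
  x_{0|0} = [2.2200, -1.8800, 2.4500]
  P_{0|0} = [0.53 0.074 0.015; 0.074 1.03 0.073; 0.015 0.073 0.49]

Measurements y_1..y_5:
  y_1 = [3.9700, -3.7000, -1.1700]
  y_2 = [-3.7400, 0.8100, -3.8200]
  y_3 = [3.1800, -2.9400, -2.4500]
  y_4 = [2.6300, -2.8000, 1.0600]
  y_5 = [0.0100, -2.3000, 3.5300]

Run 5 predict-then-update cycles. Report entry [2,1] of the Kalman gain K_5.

step 1: x^-=[2.0792, -0.6976, 2.2925]  P^-=[0.4523 0.1525 0.0187; 0.1525 0.9208 0.0806; 0.0187 0.0806 0.8552]  S=[1.0286 0.2743 -0.0919; 0.2743 1.1099 -0.1193; -0.0919 -0.1193 1.2295]  K=[0.4539 0.0209 -0.0531; 0.0886 0.8091 0.1084; 0.1284 -0.0071 0.6996]  nu=[1.9107, -2.6564, -2.8873]  x^+=[3.0441, -2.9908, 0.5367]  P^+=[0.2266 -0.0025 0.0351; -0.0025 0.1550 0.0280; 0.0351 0.0280 0.2523]
step 2: x^-=[2.3994, -1.8074, 0.1961]  P^-=[0.2759 0.0510 0.0338; 0.0510 0.2631 0.0492; 0.0338 0.0492 0.5801]  S=[0.8032 0.0645 -0.0369; 0.0645 0.4532 -0.0703; -0.0369 -0.0703 0.9321]  K=[0.3498 0.0523 -0.0293; 0.0766 0.5660 0.0804; 0.1104 -0.0157 0.6148]  nu=[-5.8580, 2.6248, -3.3624]  x^+=[0.5863, -1.0408, -2.5589]  P^+=[0.1722 0.0053 0.0301; 0.0053 0.1085 0.0229; 0.0301 0.0229 0.2217]
step 3: x^-=[0.0361, -1.2131, -2.7391]  P^-=[0.2425 0.0457 0.0312; 0.0457 0.2287 0.0402; 0.0312 0.0402 0.5470]  S=[0.7668 0.0539 -0.0326; 0.0539 0.4207 -0.0723; -0.0326 -0.0723 0.8980]  K=[0.3223 0.0569 -0.0251; 0.0751 0.5325 0.0736; 0.1047 -0.0218 0.6010]  nu=[3.4475, -2.1655, 0.2870]  x^+=[1.0169, -2.0861, -2.1582]  P^+=[0.1582 0.0066 0.0282; 0.0066 0.1020 0.0212; 0.0282 0.0212 0.2165]
step 4: x^-=[0.4275, -1.9268, -2.3454]  P^-=[0.2338 0.0438 0.0306; 0.0438 0.2233 0.0379; 0.0306 0.0379 0.5417]  S=[0.7573 0.0511 -0.0313; 0.0511 0.4158 -0.0732; -0.0313 -0.0732 0.8924]  K=[0.3148 0.0562 -0.0239; 0.0744 0.5270 0.0721; 0.1033 -0.0239 0.5987]  nu=[2.6046, -1.2528, 3.5058]  x^+=[1.0930, -2.1406, 0.0524]  P^+=[0.1544 0.0066 0.0277; 0.0066 0.1009 0.0207; 0.0277 0.0207 0.2156]
step 5: x^-=[0.8391, -1.5595, -0.0342]  P^-=[0.2315 0.0431 0.0305; 0.0431 0.2222 0.0374; 0.0305 0.0374 0.5408]  S=[0.7547 0.0502 -0.0308; 0.0502 0.4149 -0.0733; -0.0308 -0.0733 0.8914]  K=[0.3128 0.0556 -0.0236; 0.0741 0.5260 0.0718; 0.1030 -0.0244 0.5983]  nu=[-0.5782, -0.7543, 3.7835]  x^+=[0.5270, -1.7276, 2.1882]  P^+=[0.1535 0.0065 0.0276; 0.0065 0.1007 0.0206; 0.0276 0.0206 0.2154]

K[2,1] = -0.0244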